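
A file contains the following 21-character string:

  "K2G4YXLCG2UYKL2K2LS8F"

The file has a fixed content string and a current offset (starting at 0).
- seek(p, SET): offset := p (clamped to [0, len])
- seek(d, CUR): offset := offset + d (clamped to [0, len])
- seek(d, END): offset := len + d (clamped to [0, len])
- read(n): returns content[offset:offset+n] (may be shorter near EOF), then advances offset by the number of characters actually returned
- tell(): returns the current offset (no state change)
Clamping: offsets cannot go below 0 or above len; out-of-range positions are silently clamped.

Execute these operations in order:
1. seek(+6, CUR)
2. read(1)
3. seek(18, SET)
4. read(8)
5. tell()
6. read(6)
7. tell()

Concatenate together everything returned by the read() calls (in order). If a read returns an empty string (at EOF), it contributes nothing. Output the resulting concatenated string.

Answer: LS8F

Derivation:
After 1 (seek(+6, CUR)): offset=6
After 2 (read(1)): returned 'L', offset=7
After 3 (seek(18, SET)): offset=18
After 4 (read(8)): returned 'S8F', offset=21
After 5 (tell()): offset=21
After 6 (read(6)): returned '', offset=21
After 7 (tell()): offset=21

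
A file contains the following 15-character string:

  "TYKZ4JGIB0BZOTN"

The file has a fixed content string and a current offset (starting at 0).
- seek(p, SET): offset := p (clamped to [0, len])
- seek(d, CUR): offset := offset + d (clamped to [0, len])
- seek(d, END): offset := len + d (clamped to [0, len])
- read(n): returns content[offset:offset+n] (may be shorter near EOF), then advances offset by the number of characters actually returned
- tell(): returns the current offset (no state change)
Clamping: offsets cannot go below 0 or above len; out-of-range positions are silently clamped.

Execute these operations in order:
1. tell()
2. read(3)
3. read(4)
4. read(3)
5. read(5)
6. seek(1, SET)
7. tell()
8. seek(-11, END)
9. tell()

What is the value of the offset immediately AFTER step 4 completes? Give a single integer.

After 1 (tell()): offset=0
After 2 (read(3)): returned 'TYK', offset=3
After 3 (read(4)): returned 'Z4JG', offset=7
After 4 (read(3)): returned 'IB0', offset=10

Answer: 10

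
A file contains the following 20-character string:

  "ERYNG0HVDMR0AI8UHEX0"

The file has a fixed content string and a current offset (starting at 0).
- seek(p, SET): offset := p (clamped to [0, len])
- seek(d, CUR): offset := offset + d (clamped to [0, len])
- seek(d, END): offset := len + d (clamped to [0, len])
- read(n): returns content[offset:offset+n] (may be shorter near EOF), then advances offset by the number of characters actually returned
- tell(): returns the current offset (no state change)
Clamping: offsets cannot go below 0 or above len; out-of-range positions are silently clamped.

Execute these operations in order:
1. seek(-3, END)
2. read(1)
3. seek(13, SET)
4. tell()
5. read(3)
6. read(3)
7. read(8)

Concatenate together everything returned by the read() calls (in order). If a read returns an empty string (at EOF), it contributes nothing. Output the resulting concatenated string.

After 1 (seek(-3, END)): offset=17
After 2 (read(1)): returned 'E', offset=18
After 3 (seek(13, SET)): offset=13
After 4 (tell()): offset=13
After 5 (read(3)): returned 'I8U', offset=16
After 6 (read(3)): returned 'HEX', offset=19
After 7 (read(8)): returned '0', offset=20

Answer: EI8UHEX0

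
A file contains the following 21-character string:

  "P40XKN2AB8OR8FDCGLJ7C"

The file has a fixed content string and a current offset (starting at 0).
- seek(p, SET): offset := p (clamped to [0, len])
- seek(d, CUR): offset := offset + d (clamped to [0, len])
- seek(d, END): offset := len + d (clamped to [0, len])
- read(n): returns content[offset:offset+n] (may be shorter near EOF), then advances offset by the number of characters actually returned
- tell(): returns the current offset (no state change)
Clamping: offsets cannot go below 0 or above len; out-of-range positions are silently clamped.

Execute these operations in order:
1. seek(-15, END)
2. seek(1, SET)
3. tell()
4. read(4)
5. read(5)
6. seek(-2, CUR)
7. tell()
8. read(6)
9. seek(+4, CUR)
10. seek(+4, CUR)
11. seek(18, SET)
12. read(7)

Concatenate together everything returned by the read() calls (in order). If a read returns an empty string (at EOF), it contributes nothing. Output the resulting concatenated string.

After 1 (seek(-15, END)): offset=6
After 2 (seek(1, SET)): offset=1
After 3 (tell()): offset=1
After 4 (read(4)): returned '40XK', offset=5
After 5 (read(5)): returned 'N2AB8', offset=10
After 6 (seek(-2, CUR)): offset=8
After 7 (tell()): offset=8
After 8 (read(6)): returned 'B8OR8F', offset=14
After 9 (seek(+4, CUR)): offset=18
After 10 (seek(+4, CUR)): offset=21
After 11 (seek(18, SET)): offset=18
After 12 (read(7)): returned 'J7C', offset=21

Answer: 40XKN2AB8B8OR8FJ7C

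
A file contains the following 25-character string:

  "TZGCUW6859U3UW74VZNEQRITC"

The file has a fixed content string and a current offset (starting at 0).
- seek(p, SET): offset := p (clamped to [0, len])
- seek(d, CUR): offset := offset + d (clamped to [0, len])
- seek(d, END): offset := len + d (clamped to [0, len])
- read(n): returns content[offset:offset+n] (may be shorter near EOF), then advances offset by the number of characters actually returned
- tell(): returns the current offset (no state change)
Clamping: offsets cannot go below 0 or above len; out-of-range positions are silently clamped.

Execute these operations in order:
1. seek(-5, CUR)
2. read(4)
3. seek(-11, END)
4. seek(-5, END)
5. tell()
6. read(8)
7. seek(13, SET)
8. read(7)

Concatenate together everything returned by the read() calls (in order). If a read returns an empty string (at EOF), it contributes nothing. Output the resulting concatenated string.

After 1 (seek(-5, CUR)): offset=0
After 2 (read(4)): returned 'TZGC', offset=4
After 3 (seek(-11, END)): offset=14
After 4 (seek(-5, END)): offset=20
After 5 (tell()): offset=20
After 6 (read(8)): returned 'QRITC', offset=25
After 7 (seek(13, SET)): offset=13
After 8 (read(7)): returned 'W74VZNE', offset=20

Answer: TZGCQRITCW74VZNE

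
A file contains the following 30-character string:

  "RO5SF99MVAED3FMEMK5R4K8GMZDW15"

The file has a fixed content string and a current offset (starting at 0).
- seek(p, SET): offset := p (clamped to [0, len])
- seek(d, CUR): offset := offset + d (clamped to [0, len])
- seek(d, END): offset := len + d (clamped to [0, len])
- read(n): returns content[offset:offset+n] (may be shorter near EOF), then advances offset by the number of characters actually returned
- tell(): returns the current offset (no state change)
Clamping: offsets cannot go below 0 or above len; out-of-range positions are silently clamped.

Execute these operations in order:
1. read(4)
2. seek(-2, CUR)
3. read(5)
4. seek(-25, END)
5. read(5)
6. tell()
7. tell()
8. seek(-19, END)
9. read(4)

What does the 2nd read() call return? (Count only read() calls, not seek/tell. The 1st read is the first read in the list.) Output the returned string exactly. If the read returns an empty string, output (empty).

Answer: 5SF99

Derivation:
After 1 (read(4)): returned 'RO5S', offset=4
After 2 (seek(-2, CUR)): offset=2
After 3 (read(5)): returned '5SF99', offset=7
After 4 (seek(-25, END)): offset=5
After 5 (read(5)): returned '99MVA', offset=10
After 6 (tell()): offset=10
After 7 (tell()): offset=10
After 8 (seek(-19, END)): offset=11
After 9 (read(4)): returned 'D3FM', offset=15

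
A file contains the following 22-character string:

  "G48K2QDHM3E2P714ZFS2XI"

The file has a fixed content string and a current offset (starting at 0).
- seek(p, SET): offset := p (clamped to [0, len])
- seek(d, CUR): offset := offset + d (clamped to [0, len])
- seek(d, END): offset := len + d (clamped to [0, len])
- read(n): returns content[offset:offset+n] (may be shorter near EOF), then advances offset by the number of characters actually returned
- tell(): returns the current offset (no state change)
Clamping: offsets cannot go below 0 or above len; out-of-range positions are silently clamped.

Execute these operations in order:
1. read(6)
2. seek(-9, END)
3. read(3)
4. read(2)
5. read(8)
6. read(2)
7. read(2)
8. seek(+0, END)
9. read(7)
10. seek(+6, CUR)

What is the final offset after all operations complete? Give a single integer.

After 1 (read(6)): returned 'G48K2Q', offset=6
After 2 (seek(-9, END)): offset=13
After 3 (read(3)): returned '714', offset=16
After 4 (read(2)): returned 'ZF', offset=18
After 5 (read(8)): returned 'S2XI', offset=22
After 6 (read(2)): returned '', offset=22
After 7 (read(2)): returned '', offset=22
After 8 (seek(+0, END)): offset=22
After 9 (read(7)): returned '', offset=22
After 10 (seek(+6, CUR)): offset=22

Answer: 22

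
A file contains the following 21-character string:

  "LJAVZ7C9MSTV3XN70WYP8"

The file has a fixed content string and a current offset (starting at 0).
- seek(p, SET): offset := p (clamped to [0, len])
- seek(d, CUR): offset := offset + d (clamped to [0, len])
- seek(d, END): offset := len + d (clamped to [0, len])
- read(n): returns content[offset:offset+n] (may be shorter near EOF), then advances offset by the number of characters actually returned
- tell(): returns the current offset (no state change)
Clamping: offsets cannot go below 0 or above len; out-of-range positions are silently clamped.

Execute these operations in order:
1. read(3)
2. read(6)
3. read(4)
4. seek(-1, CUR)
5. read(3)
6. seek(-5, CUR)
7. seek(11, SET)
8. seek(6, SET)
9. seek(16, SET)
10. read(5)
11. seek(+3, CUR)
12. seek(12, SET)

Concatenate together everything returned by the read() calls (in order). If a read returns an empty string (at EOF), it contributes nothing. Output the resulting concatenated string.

After 1 (read(3)): returned 'LJA', offset=3
After 2 (read(6)): returned 'VZ7C9M', offset=9
After 3 (read(4)): returned 'STV3', offset=13
After 4 (seek(-1, CUR)): offset=12
After 5 (read(3)): returned '3XN', offset=15
After 6 (seek(-5, CUR)): offset=10
After 7 (seek(11, SET)): offset=11
After 8 (seek(6, SET)): offset=6
After 9 (seek(16, SET)): offset=16
After 10 (read(5)): returned '0WYP8', offset=21
After 11 (seek(+3, CUR)): offset=21
After 12 (seek(12, SET)): offset=12

Answer: LJAVZ7C9MSTV33XN0WYP8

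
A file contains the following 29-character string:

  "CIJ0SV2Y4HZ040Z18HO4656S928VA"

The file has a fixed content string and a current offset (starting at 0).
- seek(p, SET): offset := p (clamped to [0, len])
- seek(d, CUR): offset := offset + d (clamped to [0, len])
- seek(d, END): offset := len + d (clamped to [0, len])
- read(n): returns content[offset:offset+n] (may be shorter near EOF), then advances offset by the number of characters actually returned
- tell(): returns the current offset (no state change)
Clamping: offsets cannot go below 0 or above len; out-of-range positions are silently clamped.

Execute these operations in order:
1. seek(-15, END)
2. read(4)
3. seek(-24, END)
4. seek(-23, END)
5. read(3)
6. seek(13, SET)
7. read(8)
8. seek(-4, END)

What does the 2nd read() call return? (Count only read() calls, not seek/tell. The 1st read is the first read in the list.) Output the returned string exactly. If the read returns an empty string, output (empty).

Answer: 2Y4

Derivation:
After 1 (seek(-15, END)): offset=14
After 2 (read(4)): returned 'Z18H', offset=18
After 3 (seek(-24, END)): offset=5
After 4 (seek(-23, END)): offset=6
After 5 (read(3)): returned '2Y4', offset=9
After 6 (seek(13, SET)): offset=13
After 7 (read(8)): returned '0Z18HO46', offset=21
After 8 (seek(-4, END)): offset=25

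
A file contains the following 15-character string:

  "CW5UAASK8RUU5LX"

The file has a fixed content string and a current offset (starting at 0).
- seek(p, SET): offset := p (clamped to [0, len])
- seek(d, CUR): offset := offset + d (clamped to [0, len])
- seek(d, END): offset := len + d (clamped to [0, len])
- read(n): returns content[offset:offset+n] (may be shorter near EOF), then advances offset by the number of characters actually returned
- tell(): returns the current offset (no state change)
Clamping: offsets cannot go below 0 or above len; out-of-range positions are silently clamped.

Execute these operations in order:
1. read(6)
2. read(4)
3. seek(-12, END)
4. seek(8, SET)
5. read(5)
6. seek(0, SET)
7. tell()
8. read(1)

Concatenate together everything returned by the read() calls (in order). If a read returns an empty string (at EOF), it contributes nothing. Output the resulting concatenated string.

Answer: CW5UAASK8R8RUU5C

Derivation:
After 1 (read(6)): returned 'CW5UAA', offset=6
After 2 (read(4)): returned 'SK8R', offset=10
After 3 (seek(-12, END)): offset=3
After 4 (seek(8, SET)): offset=8
After 5 (read(5)): returned '8RUU5', offset=13
After 6 (seek(0, SET)): offset=0
After 7 (tell()): offset=0
After 8 (read(1)): returned 'C', offset=1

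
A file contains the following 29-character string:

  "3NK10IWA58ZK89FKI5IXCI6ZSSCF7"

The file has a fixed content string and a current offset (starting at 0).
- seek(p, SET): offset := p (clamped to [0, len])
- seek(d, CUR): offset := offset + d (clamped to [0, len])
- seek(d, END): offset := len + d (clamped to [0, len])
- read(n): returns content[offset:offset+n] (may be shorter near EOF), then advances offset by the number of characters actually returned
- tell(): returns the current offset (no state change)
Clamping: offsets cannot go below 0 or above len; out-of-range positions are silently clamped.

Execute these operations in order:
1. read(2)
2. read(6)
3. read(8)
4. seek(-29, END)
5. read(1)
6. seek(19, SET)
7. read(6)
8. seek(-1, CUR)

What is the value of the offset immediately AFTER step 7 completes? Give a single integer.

After 1 (read(2)): returned '3N', offset=2
After 2 (read(6)): returned 'K10IWA', offset=8
After 3 (read(8)): returned '58ZK89FK', offset=16
After 4 (seek(-29, END)): offset=0
After 5 (read(1)): returned '3', offset=1
After 6 (seek(19, SET)): offset=19
After 7 (read(6)): returned 'XCI6ZS', offset=25

Answer: 25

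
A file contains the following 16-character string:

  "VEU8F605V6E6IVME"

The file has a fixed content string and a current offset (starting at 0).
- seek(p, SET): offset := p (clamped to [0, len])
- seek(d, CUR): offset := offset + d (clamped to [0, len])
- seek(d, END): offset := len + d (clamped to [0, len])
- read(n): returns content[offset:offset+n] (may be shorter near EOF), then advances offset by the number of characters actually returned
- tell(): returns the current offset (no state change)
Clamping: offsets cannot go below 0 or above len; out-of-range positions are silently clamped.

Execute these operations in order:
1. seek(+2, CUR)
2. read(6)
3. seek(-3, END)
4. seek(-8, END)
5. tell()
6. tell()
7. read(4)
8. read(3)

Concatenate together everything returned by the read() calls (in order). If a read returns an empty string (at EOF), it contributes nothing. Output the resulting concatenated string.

Answer: U8F605V6E6IVM

Derivation:
After 1 (seek(+2, CUR)): offset=2
After 2 (read(6)): returned 'U8F605', offset=8
After 3 (seek(-3, END)): offset=13
After 4 (seek(-8, END)): offset=8
After 5 (tell()): offset=8
After 6 (tell()): offset=8
After 7 (read(4)): returned 'V6E6', offset=12
After 8 (read(3)): returned 'IVM', offset=15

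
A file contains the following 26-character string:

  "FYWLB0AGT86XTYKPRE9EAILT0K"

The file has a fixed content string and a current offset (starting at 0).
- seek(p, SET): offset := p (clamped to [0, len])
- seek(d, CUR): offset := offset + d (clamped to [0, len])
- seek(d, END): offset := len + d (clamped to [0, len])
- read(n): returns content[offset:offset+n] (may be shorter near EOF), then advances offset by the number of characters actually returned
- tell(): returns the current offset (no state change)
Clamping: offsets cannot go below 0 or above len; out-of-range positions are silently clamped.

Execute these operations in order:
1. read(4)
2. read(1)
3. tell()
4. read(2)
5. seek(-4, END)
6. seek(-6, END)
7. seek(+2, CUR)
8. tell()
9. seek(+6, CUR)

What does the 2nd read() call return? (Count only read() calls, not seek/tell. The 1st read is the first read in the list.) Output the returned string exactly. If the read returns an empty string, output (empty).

After 1 (read(4)): returned 'FYWL', offset=4
After 2 (read(1)): returned 'B', offset=5
After 3 (tell()): offset=5
After 4 (read(2)): returned '0A', offset=7
After 5 (seek(-4, END)): offset=22
After 6 (seek(-6, END)): offset=20
After 7 (seek(+2, CUR)): offset=22
After 8 (tell()): offset=22
After 9 (seek(+6, CUR)): offset=26

Answer: B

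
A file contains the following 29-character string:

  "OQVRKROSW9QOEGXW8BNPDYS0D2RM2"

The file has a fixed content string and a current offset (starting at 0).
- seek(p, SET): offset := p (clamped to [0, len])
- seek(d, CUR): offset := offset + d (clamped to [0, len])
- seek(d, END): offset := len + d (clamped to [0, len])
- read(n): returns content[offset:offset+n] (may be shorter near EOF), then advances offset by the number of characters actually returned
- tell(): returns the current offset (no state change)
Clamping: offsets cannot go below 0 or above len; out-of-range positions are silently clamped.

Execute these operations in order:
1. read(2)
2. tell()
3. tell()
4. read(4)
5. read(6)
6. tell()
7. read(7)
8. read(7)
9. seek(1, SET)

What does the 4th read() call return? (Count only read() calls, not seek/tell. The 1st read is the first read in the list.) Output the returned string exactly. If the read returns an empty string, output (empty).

Answer: EGXW8BN

Derivation:
After 1 (read(2)): returned 'OQ', offset=2
After 2 (tell()): offset=2
After 3 (tell()): offset=2
After 4 (read(4)): returned 'VRKR', offset=6
After 5 (read(6)): returned 'OSW9QO', offset=12
After 6 (tell()): offset=12
After 7 (read(7)): returned 'EGXW8BN', offset=19
After 8 (read(7)): returned 'PDYS0D2', offset=26
After 9 (seek(1, SET)): offset=1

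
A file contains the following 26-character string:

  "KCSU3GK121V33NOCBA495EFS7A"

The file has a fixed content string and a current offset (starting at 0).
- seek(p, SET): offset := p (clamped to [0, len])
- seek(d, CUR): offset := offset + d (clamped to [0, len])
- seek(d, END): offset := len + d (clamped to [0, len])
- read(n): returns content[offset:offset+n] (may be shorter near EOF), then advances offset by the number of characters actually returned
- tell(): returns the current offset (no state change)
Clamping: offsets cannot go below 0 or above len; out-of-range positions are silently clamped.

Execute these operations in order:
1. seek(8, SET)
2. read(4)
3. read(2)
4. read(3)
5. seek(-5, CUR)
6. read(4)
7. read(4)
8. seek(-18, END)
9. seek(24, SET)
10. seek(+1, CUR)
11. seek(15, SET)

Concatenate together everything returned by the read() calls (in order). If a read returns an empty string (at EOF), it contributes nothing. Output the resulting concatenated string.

After 1 (seek(8, SET)): offset=8
After 2 (read(4)): returned '21V3', offset=12
After 3 (read(2)): returned '3N', offset=14
After 4 (read(3)): returned 'OCB', offset=17
After 5 (seek(-5, CUR)): offset=12
After 6 (read(4)): returned '3NOC', offset=16
After 7 (read(4)): returned 'BA49', offset=20
After 8 (seek(-18, END)): offset=8
After 9 (seek(24, SET)): offset=24
After 10 (seek(+1, CUR)): offset=25
After 11 (seek(15, SET)): offset=15

Answer: 21V33NOCB3NOCBA49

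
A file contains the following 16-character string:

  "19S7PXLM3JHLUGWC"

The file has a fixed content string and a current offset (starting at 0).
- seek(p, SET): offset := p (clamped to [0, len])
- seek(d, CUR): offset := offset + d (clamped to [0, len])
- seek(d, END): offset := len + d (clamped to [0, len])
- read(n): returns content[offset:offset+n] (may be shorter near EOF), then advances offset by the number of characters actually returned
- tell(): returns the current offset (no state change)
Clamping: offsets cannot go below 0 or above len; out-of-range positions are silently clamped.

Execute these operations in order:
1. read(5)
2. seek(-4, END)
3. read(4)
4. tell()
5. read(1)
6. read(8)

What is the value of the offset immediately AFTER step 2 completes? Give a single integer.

After 1 (read(5)): returned '19S7P', offset=5
After 2 (seek(-4, END)): offset=12

Answer: 12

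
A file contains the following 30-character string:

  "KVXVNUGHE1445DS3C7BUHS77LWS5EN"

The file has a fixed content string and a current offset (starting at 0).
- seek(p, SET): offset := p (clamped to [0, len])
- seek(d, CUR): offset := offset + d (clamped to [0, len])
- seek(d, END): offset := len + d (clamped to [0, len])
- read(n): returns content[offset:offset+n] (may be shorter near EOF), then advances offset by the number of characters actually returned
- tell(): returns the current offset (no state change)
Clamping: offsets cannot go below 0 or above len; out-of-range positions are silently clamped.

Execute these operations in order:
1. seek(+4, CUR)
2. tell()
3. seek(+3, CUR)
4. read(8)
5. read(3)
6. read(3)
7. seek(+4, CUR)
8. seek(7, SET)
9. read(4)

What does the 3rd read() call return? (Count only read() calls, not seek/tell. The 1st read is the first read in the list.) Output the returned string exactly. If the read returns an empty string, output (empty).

Answer: BUH

Derivation:
After 1 (seek(+4, CUR)): offset=4
After 2 (tell()): offset=4
After 3 (seek(+3, CUR)): offset=7
After 4 (read(8)): returned 'HE1445DS', offset=15
After 5 (read(3)): returned '3C7', offset=18
After 6 (read(3)): returned 'BUH', offset=21
After 7 (seek(+4, CUR)): offset=25
After 8 (seek(7, SET)): offset=7
After 9 (read(4)): returned 'HE14', offset=11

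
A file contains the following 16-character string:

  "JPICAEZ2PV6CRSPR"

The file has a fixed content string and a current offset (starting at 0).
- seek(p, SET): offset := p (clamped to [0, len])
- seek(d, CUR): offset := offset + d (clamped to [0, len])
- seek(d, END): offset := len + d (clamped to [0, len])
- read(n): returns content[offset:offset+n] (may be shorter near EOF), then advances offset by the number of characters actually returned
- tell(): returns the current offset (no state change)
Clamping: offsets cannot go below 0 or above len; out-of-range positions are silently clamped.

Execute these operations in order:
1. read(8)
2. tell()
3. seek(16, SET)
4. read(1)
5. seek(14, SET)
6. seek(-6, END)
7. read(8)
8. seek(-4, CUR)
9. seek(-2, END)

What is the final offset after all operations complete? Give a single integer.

After 1 (read(8)): returned 'JPICAEZ2', offset=8
After 2 (tell()): offset=8
After 3 (seek(16, SET)): offset=16
After 4 (read(1)): returned '', offset=16
After 5 (seek(14, SET)): offset=14
After 6 (seek(-6, END)): offset=10
After 7 (read(8)): returned '6CRSPR', offset=16
After 8 (seek(-4, CUR)): offset=12
After 9 (seek(-2, END)): offset=14

Answer: 14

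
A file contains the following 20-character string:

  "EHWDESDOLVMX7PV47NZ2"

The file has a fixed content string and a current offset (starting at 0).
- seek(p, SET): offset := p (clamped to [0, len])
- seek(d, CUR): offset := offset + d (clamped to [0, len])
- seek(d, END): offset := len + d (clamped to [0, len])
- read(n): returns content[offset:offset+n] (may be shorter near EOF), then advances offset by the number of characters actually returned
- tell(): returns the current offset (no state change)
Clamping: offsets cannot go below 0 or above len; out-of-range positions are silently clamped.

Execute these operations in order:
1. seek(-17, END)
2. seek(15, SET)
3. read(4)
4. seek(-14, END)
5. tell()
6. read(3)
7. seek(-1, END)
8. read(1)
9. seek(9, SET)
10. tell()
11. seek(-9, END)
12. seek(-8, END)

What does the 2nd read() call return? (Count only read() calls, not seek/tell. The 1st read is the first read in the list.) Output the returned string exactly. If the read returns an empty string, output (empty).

After 1 (seek(-17, END)): offset=3
After 2 (seek(15, SET)): offset=15
After 3 (read(4)): returned '47NZ', offset=19
After 4 (seek(-14, END)): offset=6
After 5 (tell()): offset=6
After 6 (read(3)): returned 'DOL', offset=9
After 7 (seek(-1, END)): offset=19
After 8 (read(1)): returned '2', offset=20
After 9 (seek(9, SET)): offset=9
After 10 (tell()): offset=9
After 11 (seek(-9, END)): offset=11
After 12 (seek(-8, END)): offset=12

Answer: DOL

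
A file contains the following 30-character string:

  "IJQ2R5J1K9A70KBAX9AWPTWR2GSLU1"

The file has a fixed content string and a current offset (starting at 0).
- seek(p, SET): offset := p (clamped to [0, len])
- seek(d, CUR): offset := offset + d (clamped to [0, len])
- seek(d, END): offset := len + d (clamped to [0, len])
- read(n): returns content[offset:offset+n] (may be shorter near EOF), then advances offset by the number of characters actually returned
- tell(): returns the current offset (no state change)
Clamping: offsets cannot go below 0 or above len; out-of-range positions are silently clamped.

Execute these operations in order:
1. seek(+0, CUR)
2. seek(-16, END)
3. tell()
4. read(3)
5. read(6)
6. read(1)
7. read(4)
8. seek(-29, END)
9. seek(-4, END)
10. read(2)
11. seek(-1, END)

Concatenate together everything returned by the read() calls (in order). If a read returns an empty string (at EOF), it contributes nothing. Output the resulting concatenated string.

Answer: BAX9AWPTWR2GSLSL

Derivation:
After 1 (seek(+0, CUR)): offset=0
After 2 (seek(-16, END)): offset=14
After 3 (tell()): offset=14
After 4 (read(3)): returned 'BAX', offset=17
After 5 (read(6)): returned '9AWPTW', offset=23
After 6 (read(1)): returned 'R', offset=24
After 7 (read(4)): returned '2GSL', offset=28
After 8 (seek(-29, END)): offset=1
After 9 (seek(-4, END)): offset=26
After 10 (read(2)): returned 'SL', offset=28
After 11 (seek(-1, END)): offset=29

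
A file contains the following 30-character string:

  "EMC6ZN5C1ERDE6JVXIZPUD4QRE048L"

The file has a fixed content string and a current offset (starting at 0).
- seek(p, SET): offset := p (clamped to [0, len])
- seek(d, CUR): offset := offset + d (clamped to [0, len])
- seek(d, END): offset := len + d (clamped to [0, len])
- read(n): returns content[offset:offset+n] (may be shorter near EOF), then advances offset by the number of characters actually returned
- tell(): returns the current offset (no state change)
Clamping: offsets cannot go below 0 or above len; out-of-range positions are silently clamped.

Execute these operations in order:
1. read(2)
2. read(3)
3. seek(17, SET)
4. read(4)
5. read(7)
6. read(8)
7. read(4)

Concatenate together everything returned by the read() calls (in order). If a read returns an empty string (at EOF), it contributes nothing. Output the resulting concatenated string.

Answer: EMC6ZIZPUD4QRE048L

Derivation:
After 1 (read(2)): returned 'EM', offset=2
After 2 (read(3)): returned 'C6Z', offset=5
After 3 (seek(17, SET)): offset=17
After 4 (read(4)): returned 'IZPU', offset=21
After 5 (read(7)): returned 'D4QRE04', offset=28
After 6 (read(8)): returned '8L', offset=30
After 7 (read(4)): returned '', offset=30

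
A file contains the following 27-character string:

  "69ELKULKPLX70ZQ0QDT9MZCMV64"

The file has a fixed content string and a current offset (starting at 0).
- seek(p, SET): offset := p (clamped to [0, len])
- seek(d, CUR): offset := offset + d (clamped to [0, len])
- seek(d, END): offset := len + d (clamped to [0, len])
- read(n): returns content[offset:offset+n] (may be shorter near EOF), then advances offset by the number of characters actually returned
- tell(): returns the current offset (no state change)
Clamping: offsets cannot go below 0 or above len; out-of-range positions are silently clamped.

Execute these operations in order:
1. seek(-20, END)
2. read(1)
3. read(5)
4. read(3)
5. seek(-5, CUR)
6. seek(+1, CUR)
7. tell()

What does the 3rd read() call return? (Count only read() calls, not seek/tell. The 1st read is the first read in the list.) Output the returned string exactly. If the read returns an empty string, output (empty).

Answer: ZQ0

Derivation:
After 1 (seek(-20, END)): offset=7
After 2 (read(1)): returned 'K', offset=8
After 3 (read(5)): returned 'PLX70', offset=13
After 4 (read(3)): returned 'ZQ0', offset=16
After 5 (seek(-5, CUR)): offset=11
After 6 (seek(+1, CUR)): offset=12
After 7 (tell()): offset=12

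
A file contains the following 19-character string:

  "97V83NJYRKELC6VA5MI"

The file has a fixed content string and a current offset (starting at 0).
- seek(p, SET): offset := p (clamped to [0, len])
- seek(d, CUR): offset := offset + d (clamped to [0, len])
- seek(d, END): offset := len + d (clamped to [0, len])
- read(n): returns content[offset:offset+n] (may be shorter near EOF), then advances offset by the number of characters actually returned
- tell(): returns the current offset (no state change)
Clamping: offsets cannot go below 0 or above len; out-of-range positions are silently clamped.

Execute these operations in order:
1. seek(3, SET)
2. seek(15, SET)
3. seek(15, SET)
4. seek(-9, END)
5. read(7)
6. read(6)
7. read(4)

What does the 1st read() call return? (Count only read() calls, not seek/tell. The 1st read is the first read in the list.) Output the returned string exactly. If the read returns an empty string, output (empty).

Answer: ELC6VA5

Derivation:
After 1 (seek(3, SET)): offset=3
After 2 (seek(15, SET)): offset=15
After 3 (seek(15, SET)): offset=15
After 4 (seek(-9, END)): offset=10
After 5 (read(7)): returned 'ELC6VA5', offset=17
After 6 (read(6)): returned 'MI', offset=19
After 7 (read(4)): returned '', offset=19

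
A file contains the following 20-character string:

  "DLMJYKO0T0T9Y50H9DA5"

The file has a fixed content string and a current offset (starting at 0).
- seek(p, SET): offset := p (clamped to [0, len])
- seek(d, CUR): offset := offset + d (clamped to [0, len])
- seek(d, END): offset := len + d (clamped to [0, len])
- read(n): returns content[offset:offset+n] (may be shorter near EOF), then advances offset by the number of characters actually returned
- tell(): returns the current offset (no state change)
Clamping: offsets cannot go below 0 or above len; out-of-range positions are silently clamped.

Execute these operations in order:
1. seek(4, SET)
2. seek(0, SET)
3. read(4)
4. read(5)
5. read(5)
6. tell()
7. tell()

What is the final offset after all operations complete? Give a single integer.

After 1 (seek(4, SET)): offset=4
After 2 (seek(0, SET)): offset=0
After 3 (read(4)): returned 'DLMJ', offset=4
After 4 (read(5)): returned 'YKO0T', offset=9
After 5 (read(5)): returned '0T9Y5', offset=14
After 6 (tell()): offset=14
After 7 (tell()): offset=14

Answer: 14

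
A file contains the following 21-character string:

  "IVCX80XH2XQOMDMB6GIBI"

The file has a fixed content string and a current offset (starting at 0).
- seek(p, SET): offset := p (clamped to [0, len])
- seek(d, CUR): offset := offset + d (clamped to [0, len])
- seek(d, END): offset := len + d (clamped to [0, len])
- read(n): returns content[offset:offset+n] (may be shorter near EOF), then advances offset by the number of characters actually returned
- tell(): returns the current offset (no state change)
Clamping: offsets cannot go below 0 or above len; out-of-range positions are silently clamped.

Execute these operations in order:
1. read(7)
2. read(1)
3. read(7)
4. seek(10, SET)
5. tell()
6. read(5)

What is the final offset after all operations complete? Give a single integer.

After 1 (read(7)): returned 'IVCX80X', offset=7
After 2 (read(1)): returned 'H', offset=8
After 3 (read(7)): returned '2XQOMDM', offset=15
After 4 (seek(10, SET)): offset=10
After 5 (tell()): offset=10
After 6 (read(5)): returned 'QOMDM', offset=15

Answer: 15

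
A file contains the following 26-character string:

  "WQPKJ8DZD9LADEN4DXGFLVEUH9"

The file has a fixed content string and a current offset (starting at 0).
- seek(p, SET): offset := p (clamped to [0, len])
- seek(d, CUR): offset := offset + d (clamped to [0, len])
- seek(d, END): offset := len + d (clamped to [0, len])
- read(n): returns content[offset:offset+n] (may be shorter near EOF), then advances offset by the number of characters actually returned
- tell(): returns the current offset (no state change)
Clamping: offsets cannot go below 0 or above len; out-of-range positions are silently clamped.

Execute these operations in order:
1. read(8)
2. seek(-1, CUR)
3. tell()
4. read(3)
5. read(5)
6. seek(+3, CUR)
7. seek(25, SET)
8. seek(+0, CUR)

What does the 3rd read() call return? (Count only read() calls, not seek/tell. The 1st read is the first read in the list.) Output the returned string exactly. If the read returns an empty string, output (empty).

Answer: LADEN

Derivation:
After 1 (read(8)): returned 'WQPKJ8DZ', offset=8
After 2 (seek(-1, CUR)): offset=7
After 3 (tell()): offset=7
After 4 (read(3)): returned 'ZD9', offset=10
After 5 (read(5)): returned 'LADEN', offset=15
After 6 (seek(+3, CUR)): offset=18
After 7 (seek(25, SET)): offset=25
After 8 (seek(+0, CUR)): offset=25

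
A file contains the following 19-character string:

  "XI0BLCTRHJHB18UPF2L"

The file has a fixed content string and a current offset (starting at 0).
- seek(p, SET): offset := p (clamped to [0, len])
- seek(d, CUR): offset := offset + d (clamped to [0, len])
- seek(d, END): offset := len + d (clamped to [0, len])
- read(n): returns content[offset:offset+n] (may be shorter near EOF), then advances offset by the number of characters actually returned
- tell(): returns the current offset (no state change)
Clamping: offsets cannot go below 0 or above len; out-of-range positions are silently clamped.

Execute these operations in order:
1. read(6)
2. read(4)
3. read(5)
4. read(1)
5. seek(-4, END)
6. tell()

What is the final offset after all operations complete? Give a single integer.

Answer: 15

Derivation:
After 1 (read(6)): returned 'XI0BLC', offset=6
After 2 (read(4)): returned 'TRHJ', offset=10
After 3 (read(5)): returned 'HB18U', offset=15
After 4 (read(1)): returned 'P', offset=16
After 5 (seek(-4, END)): offset=15
After 6 (tell()): offset=15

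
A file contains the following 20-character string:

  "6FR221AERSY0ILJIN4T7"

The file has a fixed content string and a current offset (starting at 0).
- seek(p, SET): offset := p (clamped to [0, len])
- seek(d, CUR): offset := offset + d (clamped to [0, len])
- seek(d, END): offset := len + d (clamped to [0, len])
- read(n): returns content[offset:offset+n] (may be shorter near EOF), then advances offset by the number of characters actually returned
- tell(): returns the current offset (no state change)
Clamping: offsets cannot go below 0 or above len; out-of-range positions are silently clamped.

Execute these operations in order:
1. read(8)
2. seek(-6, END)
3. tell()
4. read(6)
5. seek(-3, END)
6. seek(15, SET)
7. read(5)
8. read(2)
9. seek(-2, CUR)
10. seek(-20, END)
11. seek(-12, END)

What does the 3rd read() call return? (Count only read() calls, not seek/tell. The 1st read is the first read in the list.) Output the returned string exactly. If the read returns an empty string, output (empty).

After 1 (read(8)): returned '6FR221AE', offset=8
After 2 (seek(-6, END)): offset=14
After 3 (tell()): offset=14
After 4 (read(6)): returned 'JIN4T7', offset=20
After 5 (seek(-3, END)): offset=17
After 6 (seek(15, SET)): offset=15
After 7 (read(5)): returned 'IN4T7', offset=20
After 8 (read(2)): returned '', offset=20
After 9 (seek(-2, CUR)): offset=18
After 10 (seek(-20, END)): offset=0
After 11 (seek(-12, END)): offset=8

Answer: IN4T7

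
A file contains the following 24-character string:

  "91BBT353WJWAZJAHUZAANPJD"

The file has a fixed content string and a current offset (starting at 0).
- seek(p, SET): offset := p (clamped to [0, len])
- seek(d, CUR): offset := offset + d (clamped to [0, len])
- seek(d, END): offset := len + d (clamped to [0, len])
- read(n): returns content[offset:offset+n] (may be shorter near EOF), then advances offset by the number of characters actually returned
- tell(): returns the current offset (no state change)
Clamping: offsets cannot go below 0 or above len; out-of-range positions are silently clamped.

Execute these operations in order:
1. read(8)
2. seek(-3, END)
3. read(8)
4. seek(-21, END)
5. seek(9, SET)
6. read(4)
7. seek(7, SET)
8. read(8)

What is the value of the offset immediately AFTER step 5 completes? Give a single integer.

Answer: 9

Derivation:
After 1 (read(8)): returned '91BBT353', offset=8
After 2 (seek(-3, END)): offset=21
After 3 (read(8)): returned 'PJD', offset=24
After 4 (seek(-21, END)): offset=3
After 5 (seek(9, SET)): offset=9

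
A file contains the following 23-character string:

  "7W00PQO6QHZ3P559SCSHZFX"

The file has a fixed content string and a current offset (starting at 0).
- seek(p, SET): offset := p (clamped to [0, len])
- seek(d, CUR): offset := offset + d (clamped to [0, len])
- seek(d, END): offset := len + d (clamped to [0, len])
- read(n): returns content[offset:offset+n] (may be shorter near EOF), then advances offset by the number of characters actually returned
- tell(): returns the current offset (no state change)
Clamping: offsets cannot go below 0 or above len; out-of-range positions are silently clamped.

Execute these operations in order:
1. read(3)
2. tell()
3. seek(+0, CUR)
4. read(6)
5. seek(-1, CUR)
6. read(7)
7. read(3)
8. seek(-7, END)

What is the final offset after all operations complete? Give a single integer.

Answer: 16

Derivation:
After 1 (read(3)): returned '7W0', offset=3
After 2 (tell()): offset=3
After 3 (seek(+0, CUR)): offset=3
After 4 (read(6)): returned '0PQO6Q', offset=9
After 5 (seek(-1, CUR)): offset=8
After 6 (read(7)): returned 'QHZ3P55', offset=15
After 7 (read(3)): returned '9SC', offset=18
After 8 (seek(-7, END)): offset=16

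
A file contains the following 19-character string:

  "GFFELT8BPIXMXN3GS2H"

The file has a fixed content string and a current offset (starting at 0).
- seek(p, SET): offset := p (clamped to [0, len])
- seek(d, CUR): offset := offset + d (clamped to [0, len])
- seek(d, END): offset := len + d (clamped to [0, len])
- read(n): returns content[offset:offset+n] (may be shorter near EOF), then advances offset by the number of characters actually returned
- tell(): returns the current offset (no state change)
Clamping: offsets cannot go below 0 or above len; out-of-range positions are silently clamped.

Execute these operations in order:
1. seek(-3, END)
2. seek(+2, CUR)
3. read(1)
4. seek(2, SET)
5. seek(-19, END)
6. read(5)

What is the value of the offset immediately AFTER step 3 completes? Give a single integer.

After 1 (seek(-3, END)): offset=16
After 2 (seek(+2, CUR)): offset=18
After 3 (read(1)): returned 'H', offset=19

Answer: 19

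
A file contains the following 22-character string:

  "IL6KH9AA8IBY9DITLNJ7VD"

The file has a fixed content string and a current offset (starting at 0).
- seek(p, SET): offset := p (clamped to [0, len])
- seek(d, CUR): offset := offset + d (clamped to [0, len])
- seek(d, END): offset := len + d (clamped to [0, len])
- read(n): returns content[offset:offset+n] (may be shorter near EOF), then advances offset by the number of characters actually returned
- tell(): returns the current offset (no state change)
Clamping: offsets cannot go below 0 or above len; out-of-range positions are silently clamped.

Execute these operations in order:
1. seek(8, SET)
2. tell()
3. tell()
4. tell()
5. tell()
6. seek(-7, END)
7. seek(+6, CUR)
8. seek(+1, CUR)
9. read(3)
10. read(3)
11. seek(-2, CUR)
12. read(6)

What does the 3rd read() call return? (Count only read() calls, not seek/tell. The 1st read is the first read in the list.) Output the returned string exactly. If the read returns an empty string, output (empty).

After 1 (seek(8, SET)): offset=8
After 2 (tell()): offset=8
After 3 (tell()): offset=8
After 4 (tell()): offset=8
After 5 (tell()): offset=8
After 6 (seek(-7, END)): offset=15
After 7 (seek(+6, CUR)): offset=21
After 8 (seek(+1, CUR)): offset=22
After 9 (read(3)): returned '', offset=22
After 10 (read(3)): returned '', offset=22
After 11 (seek(-2, CUR)): offset=20
After 12 (read(6)): returned 'VD', offset=22

Answer: VD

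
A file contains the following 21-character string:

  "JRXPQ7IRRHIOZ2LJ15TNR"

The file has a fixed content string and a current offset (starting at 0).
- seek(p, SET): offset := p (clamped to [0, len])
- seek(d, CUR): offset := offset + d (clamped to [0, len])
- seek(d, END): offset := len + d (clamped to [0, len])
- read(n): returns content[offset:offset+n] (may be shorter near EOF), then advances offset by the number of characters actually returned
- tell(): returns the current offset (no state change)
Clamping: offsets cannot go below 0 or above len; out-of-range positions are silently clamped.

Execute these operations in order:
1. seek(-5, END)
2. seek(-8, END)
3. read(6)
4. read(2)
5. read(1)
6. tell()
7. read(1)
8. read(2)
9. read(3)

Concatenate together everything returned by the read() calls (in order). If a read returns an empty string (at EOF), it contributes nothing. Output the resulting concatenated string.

Answer: 2LJ15TNR

Derivation:
After 1 (seek(-5, END)): offset=16
After 2 (seek(-8, END)): offset=13
After 3 (read(6)): returned '2LJ15T', offset=19
After 4 (read(2)): returned 'NR', offset=21
After 5 (read(1)): returned '', offset=21
After 6 (tell()): offset=21
After 7 (read(1)): returned '', offset=21
After 8 (read(2)): returned '', offset=21
After 9 (read(3)): returned '', offset=21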